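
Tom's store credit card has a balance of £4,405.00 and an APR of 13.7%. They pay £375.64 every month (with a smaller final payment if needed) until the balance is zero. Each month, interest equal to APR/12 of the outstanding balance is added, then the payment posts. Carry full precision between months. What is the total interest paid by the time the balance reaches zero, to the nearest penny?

Monthly rate r = 13.7%/12 = 1.14167% = 0.0114167.
Payoff takes n = ⌈−ln(1 − rB₀/P)/ln(1+r)⌉ = ⌈12.661⌉ = 13 payments; the last is £248.89.
Total paid = 12·£375.64 + £248.89 = £4,756.57.
Total interest = total paid − principal = £4,756.57 − £4,405.00 = £351.57.

£351.57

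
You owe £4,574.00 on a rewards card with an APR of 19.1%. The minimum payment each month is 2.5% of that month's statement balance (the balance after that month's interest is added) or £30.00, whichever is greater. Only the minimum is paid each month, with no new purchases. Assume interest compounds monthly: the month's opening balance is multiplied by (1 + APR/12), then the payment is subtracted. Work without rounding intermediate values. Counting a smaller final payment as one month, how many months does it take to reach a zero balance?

205 months

Monthly rate r = 19.1%/12 = 1.59167% = 0.0159167.
While 2.5% of the post-interest balance exceeds £30.00, each month B ← (B·(1+r))·(1 − 0.025), i.e. B shrinks by the factor (1+r)·0.975 = 0.99052.
This holds for months 1–143. Entering month 144 the balance is £1,171.28; 2.5% of the post-interest balance is now below £30.00, so the flat £30.00 minimum applies from here.
From month 144 a fixed £30.00 at rate r clears £1,171.28 in 62 more payments. Total: 143 + 62 = 205 months.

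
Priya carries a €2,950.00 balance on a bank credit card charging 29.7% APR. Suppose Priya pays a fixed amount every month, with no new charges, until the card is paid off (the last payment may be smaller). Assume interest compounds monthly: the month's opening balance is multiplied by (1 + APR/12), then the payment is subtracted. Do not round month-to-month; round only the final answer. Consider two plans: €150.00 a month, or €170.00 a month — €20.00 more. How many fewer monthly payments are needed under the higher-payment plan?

5 fewer payments

Monthly rate r = 29.7%/12 = 2.475% = 0.02475.
At €150.00/mo: n = ⌈−ln(1 − rB₀/P)/ln(1+r)⌉ = 28 payments (last €42.57); total interest = total paid − €2,950.00 = €1,142.57.
At €170.00/mo: 23 payments (last €162.42); total interest €952.42.
Payments saved = 28 − 23 = 5.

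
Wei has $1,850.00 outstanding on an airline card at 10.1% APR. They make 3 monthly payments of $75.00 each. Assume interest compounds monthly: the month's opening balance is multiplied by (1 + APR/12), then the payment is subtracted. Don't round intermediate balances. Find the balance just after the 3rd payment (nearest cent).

Monthly rate r = 10.1%/12 = 0.841667% = 0.00841667.
Each month: B ← B·(1+r) − $75.00.
Month 1: interest $15.57; balance after payment $1,790.57.
Month 2: interest $15.07; balance after payment $1,730.64.
Month 3: interest $14.57; balance after payment $1,670.21.

$1,670.21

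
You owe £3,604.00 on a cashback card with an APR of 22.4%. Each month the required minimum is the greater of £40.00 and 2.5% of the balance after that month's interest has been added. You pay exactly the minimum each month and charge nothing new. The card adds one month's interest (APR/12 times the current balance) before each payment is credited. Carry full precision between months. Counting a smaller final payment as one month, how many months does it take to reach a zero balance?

Monthly rate r = 22.4%/12 = 1.86667% = 0.0186667.
While 2.5% of the post-interest balance exceeds £40.00, each month B ← (B·(1+r))·(1 − 0.025), i.e. B shrinks by the factor (1+r)·0.975 = 0.9932.
This holds for months 1–122. Entering month 123 the balance is £1,567.70; 2.5% of the post-interest balance is now below £40.00, so the flat £40.00 minimum applies from here.
From month 123 a fixed £40.00 at rate r clears £1,567.70 in 72 more payments. Total: 122 + 72 = 194 months.

194 months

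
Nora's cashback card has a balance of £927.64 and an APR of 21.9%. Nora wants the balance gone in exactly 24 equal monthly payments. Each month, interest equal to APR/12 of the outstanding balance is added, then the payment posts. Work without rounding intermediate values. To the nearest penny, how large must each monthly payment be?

£48.08

Monthly rate r = 21.9%/12 = 1.825% = 0.01825.
Level-payment amortization: P = B₀·r / (1 − (1+r)^(−n)) = 927.64·0.01825 / (1 − 1.01825^(−24)).
Denominator 1 − (1+r)^(−24) = 0.35212093.
P = 16.9294 / 0.35212093 ≈ 48.08.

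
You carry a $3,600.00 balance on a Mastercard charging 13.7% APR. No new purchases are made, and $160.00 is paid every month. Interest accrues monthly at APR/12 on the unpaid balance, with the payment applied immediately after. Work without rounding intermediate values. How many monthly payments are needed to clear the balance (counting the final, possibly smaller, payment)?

27 months

Monthly rate r = 13.7%/12 = 1.14167% = 0.0114167.
Recurrence: B ← B·(1+r) − $160.00.
Month 1: interest $41.10; balance after payment $3,481.10.
Month 2: interest $39.74; balance after payment $3,360.84.
Closed form: n = −ln(1 − rB₀/P)/ln(1+r) = −ln(0.74313)/ln(1.01142) ≈ 26.153, so the balance reaches zero during payment 27.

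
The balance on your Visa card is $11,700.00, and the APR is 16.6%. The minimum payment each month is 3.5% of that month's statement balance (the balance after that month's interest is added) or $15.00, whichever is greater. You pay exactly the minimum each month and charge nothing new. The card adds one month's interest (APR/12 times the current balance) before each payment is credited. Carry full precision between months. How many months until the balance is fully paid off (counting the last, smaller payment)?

188 months

Monthly rate r = 16.6%/12 = 1.38333% = 0.0138333.
While 3.5% of the post-interest balance exceeds $15.00, each month B ← (B·(1+r))·(1 − 0.035), i.e. B shrinks by the factor (1+r)·0.965 = 0.97835.
This holds for months 1–152. Entering month 153 the balance is $420.01; 3.5% of the post-interest balance is now below $15.00, so the flat $15.00 minimum applies from here.
From month 153 a fixed $15.00 at rate r clears $420.01 in 36 more payments. Total: 152 + 36 = 188 months.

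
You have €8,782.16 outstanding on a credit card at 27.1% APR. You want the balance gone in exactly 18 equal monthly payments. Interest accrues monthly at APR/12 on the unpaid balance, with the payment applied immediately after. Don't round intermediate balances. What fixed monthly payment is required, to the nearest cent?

€599.18

Monthly rate r = 27.1%/12 = 2.25833% = 0.0225833.
Level-payment amortization: P = B₀·r / (1 − (1+r)^(−n)) = 8782.16·0.0225833 / (1 − 1.02258^(−18)).
Denominator 1 − (1+r)^(−18) = 0.331004465.
P = 198.33 / 0.331004465 ≈ 599.18.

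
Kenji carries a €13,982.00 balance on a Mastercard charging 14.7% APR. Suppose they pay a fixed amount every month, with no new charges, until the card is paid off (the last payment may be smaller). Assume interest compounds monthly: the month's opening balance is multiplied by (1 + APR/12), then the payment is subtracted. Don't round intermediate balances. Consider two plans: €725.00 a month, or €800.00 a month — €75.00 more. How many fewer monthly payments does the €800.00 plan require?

Monthly rate r = 14.7%/12 = 1.225% = 0.01225.
At €725.00/mo: n = ⌈−ln(1 − rB₀/P)/ln(1+r)⌉ = 23 payments (last €98.70); total interest = total paid − €13,982.00 = €2,066.70.
At €800.00/mo: 20 payments (last €630.86); total interest €1,848.86.
Payments saved = 23 − 20 = 3.

3 fewer payments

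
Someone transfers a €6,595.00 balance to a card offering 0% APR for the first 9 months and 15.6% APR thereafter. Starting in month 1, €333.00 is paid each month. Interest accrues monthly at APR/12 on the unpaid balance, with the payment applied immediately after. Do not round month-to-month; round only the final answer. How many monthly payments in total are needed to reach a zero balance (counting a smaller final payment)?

Promo months 1–9 at r₀ = 0%/12 = 0; months 10+ at r₁ = 15.6%/12 = 0.013.
After month 9 (no interest yet): B = €6,595.00 − 9·€333.00 = €3,598.00.
Then at r₁ with €333.00/mo: n₂ = −ln(1 − r₁·B/P)/ln(1+r₁) ≈ 11.72 → 12 more payments.

21 payments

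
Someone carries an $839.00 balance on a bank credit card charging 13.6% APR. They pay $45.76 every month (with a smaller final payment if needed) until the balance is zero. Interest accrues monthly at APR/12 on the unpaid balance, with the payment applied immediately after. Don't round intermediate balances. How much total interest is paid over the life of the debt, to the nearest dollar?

Monthly rate r = 13.6%/12 = 1.13333% = 0.0113333.
Payoff takes n = ⌈−ln(1 − rB₀/P)/ln(1+r)⌉ = ⌈20.669⌉ = 21 payments; the last is $30.68.
Total paid = 20·$45.76 + $30.68 = $945.88.
Total interest = total paid − principal = $945.88 − $839.00 = $106.88.

$107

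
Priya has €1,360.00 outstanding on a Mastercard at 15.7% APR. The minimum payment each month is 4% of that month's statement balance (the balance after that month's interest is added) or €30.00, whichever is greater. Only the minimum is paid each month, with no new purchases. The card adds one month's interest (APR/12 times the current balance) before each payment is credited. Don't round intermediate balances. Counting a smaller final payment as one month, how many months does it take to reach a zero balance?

52 months

Monthly rate r = 15.7%/12 = 1.30833% = 0.0130833.
While 4% of the post-interest balance exceeds €30.00, each month B ← (B·(1+r))·(1 − 0.04), i.e. B shrinks by the factor (1+r)·0.96 = 0.97256.
This holds for months 1–22. Entering month 23 the balance is €737.39; 4% of the post-interest balance is now below €30.00, so the flat €30.00 minimum applies from here.
From month 23 a fixed €30.00 at rate r clears €737.39 in 30 more payments. Total: 22 + 30 = 52 months.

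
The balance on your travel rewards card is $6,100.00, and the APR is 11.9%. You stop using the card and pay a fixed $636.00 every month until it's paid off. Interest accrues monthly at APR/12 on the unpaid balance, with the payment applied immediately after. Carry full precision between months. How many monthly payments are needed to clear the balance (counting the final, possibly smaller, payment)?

Monthly rate r = 11.9%/12 = 0.991667% = 0.00991667.
Recurrence: B ← B·(1+r) − $636.00.
Month 1: interest $60.49; balance after payment $5,524.49.
Month 2: interest $54.78; balance after payment $4,943.28.
Closed form: n = −ln(1 − rB₀/P)/ln(1+r) = −ln(0.90489)/ln(1.00992) ≈ 10.128, so the balance reaches zero during payment 11.

11 payments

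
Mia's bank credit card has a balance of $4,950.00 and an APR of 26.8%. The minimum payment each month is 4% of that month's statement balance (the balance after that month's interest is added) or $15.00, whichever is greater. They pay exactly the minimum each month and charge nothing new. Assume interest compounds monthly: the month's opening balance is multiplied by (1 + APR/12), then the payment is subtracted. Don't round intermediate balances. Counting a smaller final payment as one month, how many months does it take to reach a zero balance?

175 months

Monthly rate r = 26.8%/12 = 2.23333% = 0.0223333.
While 4% of the post-interest balance exceeds $15.00, each month B ← (B·(1+r))·(1 − 0.04), i.e. B shrinks by the factor (1+r)·0.96 = 0.98144.
This holds for months 1–139. Entering month 140 the balance is $366.16; 4% of the post-interest balance is now below $15.00, so the flat $15.00 minimum applies from here.
From month 140 a fixed $15.00 at rate r clears $366.16 in 36 more payments. Total: 139 + 36 = 175 months.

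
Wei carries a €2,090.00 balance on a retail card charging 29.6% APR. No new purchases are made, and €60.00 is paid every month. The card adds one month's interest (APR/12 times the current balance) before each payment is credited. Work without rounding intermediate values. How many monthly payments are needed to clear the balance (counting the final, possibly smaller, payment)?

81 months

Monthly rate r = 29.6%/12 = 2.46667% = 0.0246667.
Recurrence: B ← B·(1+r) − €60.00.
Month 1: interest €51.55; balance after payment €2,081.55.
Month 2: interest €51.34; balance after payment €2,072.90.
Closed form: n = −ln(1 − rB₀/P)/ln(1+r) = −ln(0.14078)/ln(1.02467) ≈ 80.459, so the balance reaches zero during payment 81.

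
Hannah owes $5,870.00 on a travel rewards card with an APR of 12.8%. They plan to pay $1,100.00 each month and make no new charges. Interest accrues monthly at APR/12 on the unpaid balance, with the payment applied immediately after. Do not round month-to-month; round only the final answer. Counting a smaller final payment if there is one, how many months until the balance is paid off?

Monthly rate r = 12.8%/12 = 1.06667% = 0.0106667.
Recurrence: B ← B·(1+r) − $1,100.00.
Month 1: interest $62.61; balance after payment $4,832.61.
Month 2: interest $51.55; balance after payment $3,784.16.
Month 3: interest $40.36; balance after payment $2,724.53.
Month 4: interest $29.06; balance after payment $1,653.59.
Month 5: interest $17.64; balance after payment $571.23.
Month 6: interest $6.09; balance after payment $0.00.

6 months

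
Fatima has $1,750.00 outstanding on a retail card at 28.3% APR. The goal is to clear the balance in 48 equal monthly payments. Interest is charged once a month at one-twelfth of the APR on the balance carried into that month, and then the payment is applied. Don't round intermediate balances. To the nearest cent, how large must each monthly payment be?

Monthly rate r = 28.3%/12 = 2.35833% = 0.0235833.
Level-payment amortization: P = B₀·r / (1 − (1+r)^(−n)) = 1750.00·0.0235833 / (1 − 1.02358^(−48)).
Denominator 1 − (1+r)^(−48) = 0.673347398.
P = 41.2708 / 0.673347398 ≈ 61.29.

$61.29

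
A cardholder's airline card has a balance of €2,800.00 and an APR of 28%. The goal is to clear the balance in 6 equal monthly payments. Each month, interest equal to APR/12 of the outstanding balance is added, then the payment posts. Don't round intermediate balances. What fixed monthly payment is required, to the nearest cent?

€505.51

Monthly rate r = 28%/12 = 2.33333% = 0.0233333.
Level-payment amortization: P = B₀·r / (1 − (1+r)^(−n)) = 2800.00·0.0233333 / (1 − 1.02333^(−6)).
Denominator 1 − (1+r)^(−6) = 0.129242396.
P = 65.3333 / 0.129242396 ≈ 505.51.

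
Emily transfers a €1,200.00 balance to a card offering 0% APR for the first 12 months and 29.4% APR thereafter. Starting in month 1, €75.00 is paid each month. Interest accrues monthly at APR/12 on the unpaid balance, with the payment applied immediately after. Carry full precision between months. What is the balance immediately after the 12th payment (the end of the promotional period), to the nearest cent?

€300.00

Promo months 1–12 at r₀ = 0%/12 = 0; months 13+ at r₁ = 29.4%/12 = 0.0245.
After month 12 (no interest yet): B = €1,200.00 − 12·€75.00 = €300.00.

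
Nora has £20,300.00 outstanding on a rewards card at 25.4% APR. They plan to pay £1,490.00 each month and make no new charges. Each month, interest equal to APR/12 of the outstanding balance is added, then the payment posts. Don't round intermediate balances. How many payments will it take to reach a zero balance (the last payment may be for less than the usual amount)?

17 months

Monthly rate r = 25.4%/12 = 2.11667% = 0.0211667.
Recurrence: B ← B·(1+r) − £1,490.00.
Month 1: interest £429.68; balance after payment £19,239.68.
Month 2: interest £407.24; balance after payment £18,156.92.
Closed form: n = −ln(1 − rB₀/P)/ln(1+r) = −ln(0.71162)/ln(1.02117) ≈ 16.242, so the balance reaches zero during payment 17.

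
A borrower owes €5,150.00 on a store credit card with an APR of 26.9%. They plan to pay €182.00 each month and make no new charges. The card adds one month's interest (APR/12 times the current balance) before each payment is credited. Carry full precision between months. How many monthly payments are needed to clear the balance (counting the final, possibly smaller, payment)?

46 months

Monthly rate r = 26.9%/12 = 2.24167% = 0.0224167.
Recurrence: B ← B·(1+r) − €182.00.
Month 1: interest €115.45; balance after payment €5,083.45.
Month 2: interest €113.95; balance after payment €5,015.40.
Closed form: n = −ln(1 − rB₀/P)/ln(1+r) = −ln(0.36568)/ln(1.02242) ≈ 45.378, so the balance reaches zero during payment 46.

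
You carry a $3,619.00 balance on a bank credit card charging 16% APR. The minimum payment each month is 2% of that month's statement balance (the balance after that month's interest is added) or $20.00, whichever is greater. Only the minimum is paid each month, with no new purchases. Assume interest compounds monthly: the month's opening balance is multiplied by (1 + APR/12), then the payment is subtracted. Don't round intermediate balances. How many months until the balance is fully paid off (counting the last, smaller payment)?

Monthly rate r = 16%/12 = 1.33333% = 0.0133333.
While 2% of the post-interest balance exceeds $20.00, each month B ← (B·(1+r))·(1 − 0.02), i.e. B shrinks by the factor (1+r)·0.98 = 0.99307.
This holds for months 1–187. Entering month 188 the balance is $985.26; 2% of the post-interest balance is now below $20.00, so the flat $20.00 minimum applies from here.
From month 188 a fixed $20.00 at rate r clears $985.26 in 81 more payments. Total: 187 + 81 = 268 months.

268 months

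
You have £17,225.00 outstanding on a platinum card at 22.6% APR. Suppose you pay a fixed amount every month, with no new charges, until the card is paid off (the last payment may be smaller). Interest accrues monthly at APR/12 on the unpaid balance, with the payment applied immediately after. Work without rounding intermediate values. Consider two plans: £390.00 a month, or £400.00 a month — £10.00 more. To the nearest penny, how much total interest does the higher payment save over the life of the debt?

£1,543.80

Monthly rate r = 22.6%/12 = 1.88333% = 0.0188333.
At £390.00/mo: n = ⌈−ln(1 − rB₀/P)/ln(1+r)⌉ = 96 payments (last £212.17); total interest = total paid − £17,225.00 = £20,037.17.
At £400.00/mo: 90 payments (last £118.37); total interest £18,493.37.
Interest saved = £20,037.17 − £18,493.37 = £1,543.80.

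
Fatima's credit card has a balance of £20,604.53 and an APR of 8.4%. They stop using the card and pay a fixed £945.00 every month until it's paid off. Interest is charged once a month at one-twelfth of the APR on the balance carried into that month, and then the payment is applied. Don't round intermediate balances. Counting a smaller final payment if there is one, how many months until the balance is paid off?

24 payments

Monthly rate r = 8.4%/12 = 0.7% = 0.007.
Recurrence: B ← B·(1+r) − £945.00.
Month 1: interest £144.23; balance after payment £19,803.76.
Month 2: interest £138.63; balance after payment £18,997.39.
Closed form: n = −ln(1 − rB₀/P)/ln(1+r) = −ln(0.84737)/ln(1.007) ≈ 23.742, so the balance reaches zero during payment 24.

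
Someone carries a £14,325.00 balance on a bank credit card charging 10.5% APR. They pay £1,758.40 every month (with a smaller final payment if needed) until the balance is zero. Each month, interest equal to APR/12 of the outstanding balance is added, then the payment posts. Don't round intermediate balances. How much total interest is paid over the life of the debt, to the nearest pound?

Monthly rate r = 10.5%/12 = 0.875% = 0.00875.
Payoff takes n = ⌈−ln(1 − rB₀/P)/ln(1+r)⌉ = ⌈8.488⌉ = 9 payments; the last is £860.84.
Total paid = 8·£1,758.40 + £860.84 = £14,928.04.
Total interest = total paid − principal = £14,928.04 − £14,325.00 = £603.04.

£603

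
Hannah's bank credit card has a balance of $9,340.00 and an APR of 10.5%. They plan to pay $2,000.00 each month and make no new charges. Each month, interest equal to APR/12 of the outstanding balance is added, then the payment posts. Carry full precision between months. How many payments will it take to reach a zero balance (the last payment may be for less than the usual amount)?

Monthly rate r = 10.5%/12 = 0.875% = 0.00875.
Recurrence: B ← B·(1+r) − $2,000.00.
Month 1: interest $81.73; balance after payment $7,421.73.
Month 2: interest $64.94; balance after payment $5,486.67.
Month 3: interest $48.01; balance after payment $3,534.67.
Month 4: interest $30.93; balance after payment $1,565.60.
Month 5: interest $13.70; balance after payment $0.00.

5 payments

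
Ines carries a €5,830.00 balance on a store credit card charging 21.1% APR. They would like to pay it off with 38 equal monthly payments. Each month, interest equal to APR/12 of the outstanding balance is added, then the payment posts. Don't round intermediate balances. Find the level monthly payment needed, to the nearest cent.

Monthly rate r = 21.1%/12 = 1.75833% = 0.0175833.
Level-payment amortization: P = B₀·r / (1 − (1+r)^(−n)) = 5830.00·0.0175833 / (1 − 1.01758^(−38)).
Denominator 1 − (1+r)^(−38) = 0.484367168.
P = 102.511 / 0.484367168 ≈ 211.64.

€211.64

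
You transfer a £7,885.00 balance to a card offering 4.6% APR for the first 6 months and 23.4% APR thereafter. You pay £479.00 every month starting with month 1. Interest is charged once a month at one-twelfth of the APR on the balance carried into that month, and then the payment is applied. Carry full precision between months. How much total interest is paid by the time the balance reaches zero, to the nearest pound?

£847

Promo months 1–6 at r₀ = 4.6%/12 = 0.00383333; months 7+ at r₁ = 23.4%/12 = 0.0195.
After month 6: iterate B ← B·(1+r₀) − £479.00 for 6 months → £5,166.42.
Then at r₁ with £479.00/mo: n₂ = −ln(1 − r₁·B/P)/ln(1+r₁) ≈ 12.23 → 13 more payments.
Total paid = 18·£479.00 + £109.57 = £8,731.57; interest = £8,731.57 − £7,885.00 = £846.57.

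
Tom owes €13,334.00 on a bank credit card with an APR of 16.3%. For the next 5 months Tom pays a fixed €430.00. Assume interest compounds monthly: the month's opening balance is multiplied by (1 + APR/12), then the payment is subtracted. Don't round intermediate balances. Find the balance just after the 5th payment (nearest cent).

€12,055.33

Monthly rate r = 16.3%/12 = 1.35833% = 0.0135833.
Each month: B ← B·(1+r) − €430.00.
Month 1: interest €181.12; balance after payment €13,085.12.
Month 2: interest €177.74; balance after payment €12,832.86.
Month 3: interest €174.31; balance after payment €12,577.17.
Month 4: interest €170.84; balance after payment €12,318.01.
Month 5: interest €167.32; balance after payment €12,055.33.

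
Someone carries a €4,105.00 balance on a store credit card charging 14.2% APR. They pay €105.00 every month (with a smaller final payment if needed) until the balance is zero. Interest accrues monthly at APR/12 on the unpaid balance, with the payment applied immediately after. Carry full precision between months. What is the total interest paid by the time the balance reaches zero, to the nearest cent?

Monthly rate r = 14.2%/12 = 1.18333% = 0.0118333.
Payoff takes n = ⌈−ln(1 − rB₀/P)/ln(1+r)⌉ = ⌈52.794⌉ = 53 payments; the last is €83.48.
Total paid = 52·€105.00 + €83.48 = €5,543.48.
Total interest = total paid − principal = €5,543.48 − €4,105.00 = €1,438.48.

€1,438.48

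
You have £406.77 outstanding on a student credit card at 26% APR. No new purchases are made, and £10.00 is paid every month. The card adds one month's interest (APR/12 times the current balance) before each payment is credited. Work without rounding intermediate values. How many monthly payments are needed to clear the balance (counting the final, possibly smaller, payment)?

100 months

Monthly rate r = 26%/12 = 2.16667% = 0.0216667.
Recurrence: B ← B·(1+r) − £10.00.
Month 1: interest £8.81; balance after payment £405.58.
Month 2: interest £8.79; balance after payment £404.37.
Closed form: n = −ln(1 − rB₀/P)/ln(1+r) = −ln(0.11867)/ln(1.02167) ≈ 99.437, so the balance reaches zero during payment 100.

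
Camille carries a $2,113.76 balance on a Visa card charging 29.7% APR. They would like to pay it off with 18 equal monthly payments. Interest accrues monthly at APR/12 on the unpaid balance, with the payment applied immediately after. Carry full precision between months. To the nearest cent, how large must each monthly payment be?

$146.95

Monthly rate r = 29.7%/12 = 2.475% = 0.02475.
Level-payment amortization: P = B₀·r / (1 − (1+r)^(−n)) = 2113.76·0.02475 / (1 − 1.02475^(−18)).
Denominator 1 − (1+r)^(−18) = 0.356012683.
P = 52.3156 / 0.356012683 ≈ 146.95.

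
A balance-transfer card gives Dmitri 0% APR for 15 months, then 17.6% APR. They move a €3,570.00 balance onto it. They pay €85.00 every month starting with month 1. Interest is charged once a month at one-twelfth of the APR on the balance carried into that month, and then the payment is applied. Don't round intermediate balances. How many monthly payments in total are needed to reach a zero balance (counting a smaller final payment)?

Promo months 1–15 at r₀ = 0%/12 = 0; months 16+ at r₁ = 17.6%/12 = 0.0146667.
After month 15 (no interest yet): B = €3,570.00 − 15·€85.00 = €2,295.00.
Then at r₁ with €85.00/mo: n₂ = −ln(1 − r₁·B/P)/ln(1+r₁) ≈ 34.63 → 35 more payments.

50 payments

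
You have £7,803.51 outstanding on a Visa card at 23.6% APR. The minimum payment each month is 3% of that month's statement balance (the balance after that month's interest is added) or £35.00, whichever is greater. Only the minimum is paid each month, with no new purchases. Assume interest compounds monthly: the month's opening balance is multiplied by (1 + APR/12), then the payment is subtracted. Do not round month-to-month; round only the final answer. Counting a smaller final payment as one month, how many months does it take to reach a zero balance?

Monthly rate r = 23.6%/12 = 1.96667% = 0.0196667.
While 3% of the post-interest balance exceeds £35.00, each month B ← (B·(1+r))·(1 − 0.03), i.e. B shrinks by the factor (1+r)·0.97 = 0.98908.
This holds for months 1–175. Entering month 176 the balance is £1,141.65; 3% of the post-interest balance is now below £35.00, so the flat £35.00 minimum applies from here.
From month 176 a fixed £35.00 at rate r clears £1,141.65 in 53 more payments. Total: 175 + 53 = 228 months.

228 months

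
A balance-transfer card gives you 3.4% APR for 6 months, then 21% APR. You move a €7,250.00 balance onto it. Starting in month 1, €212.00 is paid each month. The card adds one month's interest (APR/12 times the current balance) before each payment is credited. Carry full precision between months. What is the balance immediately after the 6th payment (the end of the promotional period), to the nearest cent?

€6,093.08

Promo months 1–6 at r₀ = 3.4%/12 = 0.00283333; months 7+ at r₁ = 21%/12 = 0.0175.
After month 6: iterate B ← B·(1+r₀) − €212.00 for 6 months → €6,093.08.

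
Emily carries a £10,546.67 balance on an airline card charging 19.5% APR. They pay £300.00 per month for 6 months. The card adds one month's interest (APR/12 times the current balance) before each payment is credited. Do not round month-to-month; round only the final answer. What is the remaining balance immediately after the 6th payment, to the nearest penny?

£9,742.93

Monthly rate r = 19.5%/12 = 1.625% = 0.01625.
Each month: B ← B·(1+r) − £300.00.
Month 1: interest £171.38; balance after payment £10,418.05.
Month 2: interest £169.29; balance after payment £10,287.35.
Month 3: interest £167.17; balance after payment £10,154.52.
Month 4: interest £165.01; balance after payment £10,019.53.
Month 5: interest £162.82; balance after payment £9,882.34.
Month 6: interest £160.59; balance after payment £9,742.93.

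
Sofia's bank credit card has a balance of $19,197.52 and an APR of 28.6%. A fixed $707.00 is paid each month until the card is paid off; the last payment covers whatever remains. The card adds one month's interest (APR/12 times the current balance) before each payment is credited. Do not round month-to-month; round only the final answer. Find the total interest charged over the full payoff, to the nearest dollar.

Monthly rate r = 28.6%/12 = 2.38333% = 0.0238333.
Payoff takes n = ⌈−ln(1 − rB₀/P)/ln(1+r)⌉ = ⌈44.228⌉ = 45 payments; the last is $162.67.
Total paid = 44·$707.00 + $162.67 = $31,270.67.
Total interest = total paid − principal = $31,270.67 − $19,197.52 = $12,073.15.

$12,073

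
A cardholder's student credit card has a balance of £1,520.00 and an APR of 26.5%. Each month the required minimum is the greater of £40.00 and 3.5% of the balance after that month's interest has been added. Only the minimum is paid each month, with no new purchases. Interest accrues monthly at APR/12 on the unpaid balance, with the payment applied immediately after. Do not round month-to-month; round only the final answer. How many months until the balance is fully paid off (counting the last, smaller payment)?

Monthly rate r = 26.5%/12 = 2.20833% = 0.0220833.
While 3.5% of the post-interest balance exceeds £40.00, each month B ← (B·(1+r))·(1 − 0.035), i.e. B shrinks by the factor (1+r)·0.965 = 0.98631.
This holds for months 1–23. Entering month 24 the balance is £1,107.02; 3.5% of the post-interest balance is now below £40.00, so the flat £40.00 minimum applies from here.
From month 24 a fixed £40.00 at rate r clears £1,107.02 in 44 more payments. Total: 23 + 44 = 67 months.

67 months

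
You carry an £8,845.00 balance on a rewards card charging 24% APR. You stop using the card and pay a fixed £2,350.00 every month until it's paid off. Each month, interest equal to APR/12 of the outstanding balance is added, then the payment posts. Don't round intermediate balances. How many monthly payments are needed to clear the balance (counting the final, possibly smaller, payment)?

4 payments

Monthly rate r = 24%/12 = 2% = 0.02.
Recurrence: B ← B·(1+r) − £2,350.00.
Month 1: interest £176.90; balance after payment £6,671.90.
Month 2: interest £133.44; balance after payment £4,455.34.
Month 3: interest £89.11; balance after payment £2,194.44.
Month 4: interest £43.89; balance after payment £0.00.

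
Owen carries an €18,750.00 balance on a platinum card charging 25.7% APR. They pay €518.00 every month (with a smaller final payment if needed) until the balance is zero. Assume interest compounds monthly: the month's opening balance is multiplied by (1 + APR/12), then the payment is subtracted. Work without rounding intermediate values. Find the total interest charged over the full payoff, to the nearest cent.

Monthly rate r = 25.7%/12 = 2.14167% = 0.0214167.
Payoff takes n = ⌈−ln(1 − rB₀/P)/ln(1+r)⌉ = ⌈70.438⌉ = 71 payments; the last is €228.25.
Total paid = 70·€518.00 + €228.25 = €36,488.25.
Total interest = total paid − principal = €36,488.25 − €18,750.00 = €17,738.25.

€17,738.25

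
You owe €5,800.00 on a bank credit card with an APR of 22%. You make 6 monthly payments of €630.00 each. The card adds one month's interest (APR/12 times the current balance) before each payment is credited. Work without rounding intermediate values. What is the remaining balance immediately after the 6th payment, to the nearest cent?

€2,510.42

Monthly rate r = 22%/12 = 1.83333% = 0.0183333.
Each month: B ← B·(1+r) − €630.00.
Month 1: interest €106.33; balance after payment €5,276.33.
Month 2: interest €96.73; balance after payment €4,743.07.
Month 3: interest €86.96; balance after payment €4,200.02.
Month 4: interest €77.00; balance after payment €3,647.02.
Month 5: interest €66.86; balance after payment €3,083.88.
Month 6: interest €56.54; balance after payment €2,510.42.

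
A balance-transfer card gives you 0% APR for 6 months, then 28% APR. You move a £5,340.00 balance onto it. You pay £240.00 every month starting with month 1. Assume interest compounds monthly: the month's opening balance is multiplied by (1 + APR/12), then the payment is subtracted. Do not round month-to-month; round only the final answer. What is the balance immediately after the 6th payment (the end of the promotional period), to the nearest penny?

Promo months 1–6 at r₀ = 0%/12 = 0; months 7+ at r₁ = 28%/12 = 0.0233333.
After month 6 (no interest yet): B = £5,340.00 − 6·£240.00 = £3,900.00.

£3,900.00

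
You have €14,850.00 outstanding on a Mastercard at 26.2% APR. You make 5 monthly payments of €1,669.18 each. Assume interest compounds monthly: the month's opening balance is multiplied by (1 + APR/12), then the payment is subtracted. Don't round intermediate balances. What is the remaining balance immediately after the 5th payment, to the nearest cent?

Monthly rate r = 26.2%/12 = 2.18333% = 0.0218333.
Each month: B ← B·(1+r) − €1,669.18.
Month 1: interest €324.23; balance after payment €13,505.05.
Month 2: interest €294.86; balance after payment €12,130.73.
Month 3: interest €264.85; balance after payment €10,726.40.
Month 4: interest €234.19; balance after payment €9,291.41.
Month 5: interest €202.86; balance after payment €7,825.09.

€7,825.09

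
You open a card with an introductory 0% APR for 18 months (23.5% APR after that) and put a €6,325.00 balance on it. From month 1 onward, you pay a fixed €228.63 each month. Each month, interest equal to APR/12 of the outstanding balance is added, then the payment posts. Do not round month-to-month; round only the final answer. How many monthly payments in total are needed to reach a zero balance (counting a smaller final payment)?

Promo months 1–18 at r₀ = 0%/12 = 0; months 19+ at r₁ = 23.5%/12 = 0.0195833.
After month 18 (no interest yet): B = €6,325.00 − 18·€228.63 = €2,209.66.
Then at r₁ with €228.63/mo: n₂ = −ln(1 − r₁·B/P)/ln(1+r₁) ≈ 10.82 → 11 more payments.

29 payments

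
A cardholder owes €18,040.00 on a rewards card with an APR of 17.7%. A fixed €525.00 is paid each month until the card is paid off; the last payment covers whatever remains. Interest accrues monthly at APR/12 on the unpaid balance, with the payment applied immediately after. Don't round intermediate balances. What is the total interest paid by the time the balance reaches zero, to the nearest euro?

Monthly rate r = 17.7%/12 = 1.475% = 0.01475.
Payoff takes n = ⌈−ln(1 − rB₀/P)/ln(1+r)⌉ = ⌈48.279⌉ = 49 payments; the last is €147.37.
Total paid = 48·€525.00 + €147.37 = €25,347.37.
Total interest = total paid − principal = €25,347.37 − €18,040.00 = €7,307.37.

€7,307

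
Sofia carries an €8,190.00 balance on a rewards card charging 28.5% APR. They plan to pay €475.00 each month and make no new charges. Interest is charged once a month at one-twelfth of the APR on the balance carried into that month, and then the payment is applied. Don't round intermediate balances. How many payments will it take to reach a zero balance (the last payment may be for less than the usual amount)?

Monthly rate r = 28.5%/12 = 2.375% = 0.02375.
Recurrence: B ← B·(1+r) − €475.00.
Month 1: interest €194.51; balance after payment €7,909.51.
Month 2: interest €187.85; balance after payment €7,622.36.
Closed form: n = −ln(1 − rB₀/P)/ln(1+r) = −ln(0.5905)/ln(1.02375) ≈ 22.443, so the balance reaches zero during payment 23.

23 months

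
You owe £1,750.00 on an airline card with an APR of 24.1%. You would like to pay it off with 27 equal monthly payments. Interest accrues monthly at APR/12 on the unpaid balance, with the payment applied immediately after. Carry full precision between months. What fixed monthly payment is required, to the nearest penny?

Monthly rate r = 24.1%/12 = 2.00833% = 0.0200833.
Level-payment amortization: P = B₀·r / (1 − (1+r)^(−n)) = 1750.00·0.0200833 / (1 − 1.02008^(−27)).
Denominator 1 − (1+r)^(−27) = 0.415428822.
P = 35.1458 / 0.415428822 ≈ 84.60.

£84.60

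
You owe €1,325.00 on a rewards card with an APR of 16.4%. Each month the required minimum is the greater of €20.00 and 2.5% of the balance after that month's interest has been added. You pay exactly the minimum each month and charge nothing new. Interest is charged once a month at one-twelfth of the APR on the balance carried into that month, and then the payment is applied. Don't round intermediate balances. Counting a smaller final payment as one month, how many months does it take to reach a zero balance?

Monthly rate r = 16.4%/12 = 1.36667% = 0.0136667.
While 2.5% of the post-interest balance exceeds €20.00, each month B ← (B·(1+r))·(1 − 0.025), i.e. B shrinks by the factor (1+r)·0.975 = 0.98833.
This holds for months 1–45. Entering month 46 the balance is €781.10; 2.5% of the post-interest balance is now below €20.00, so the flat €20.00 minimum applies from here.
From month 46 a fixed €20.00 at rate r clears €781.10 in 57 more payments. Total: 45 + 57 = 102 months.

102 months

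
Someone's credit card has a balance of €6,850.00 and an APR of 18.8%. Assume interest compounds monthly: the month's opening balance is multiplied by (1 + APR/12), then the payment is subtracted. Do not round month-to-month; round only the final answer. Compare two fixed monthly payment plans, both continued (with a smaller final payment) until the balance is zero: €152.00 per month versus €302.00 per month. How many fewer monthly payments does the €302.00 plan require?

50 fewer payments

Monthly rate r = 18.8%/12 = 1.56667% = 0.0156667.
At €152.00/mo: n = ⌈−ln(1 − rB₀/P)/ln(1+r)⌉ = 79 payments (last €115.14); total interest = total paid − €6,850.00 = €5,121.14.
At €302.00/mo: 29 payments (last €74.00); total interest €1,680.00.
Payments saved = 79 − 29 = 50.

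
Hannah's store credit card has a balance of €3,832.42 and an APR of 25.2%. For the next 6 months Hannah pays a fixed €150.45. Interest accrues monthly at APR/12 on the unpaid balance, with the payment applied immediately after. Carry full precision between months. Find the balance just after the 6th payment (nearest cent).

Monthly rate r = 25.2%/12 = 2.1% = 0.021.
Each month: B ← B·(1+r) − €150.45.
Month 1: interest €80.48; balance after payment €3,762.45.
Month 2: interest €79.01; balance after payment €3,691.01.
Month 3: interest €77.51; balance after payment €3,618.07.
Month 4: interest €75.98; balance after payment €3,543.60.
Month 5: interest €74.42; balance after payment €3,467.57.
Month 6: interest €72.82; balance after payment €3,389.94.

€3,389.94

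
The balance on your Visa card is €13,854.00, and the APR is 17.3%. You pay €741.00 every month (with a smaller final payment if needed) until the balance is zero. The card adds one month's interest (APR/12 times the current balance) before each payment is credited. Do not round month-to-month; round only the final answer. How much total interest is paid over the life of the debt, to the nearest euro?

€2,406

Monthly rate r = 17.3%/12 = 1.44167% = 0.0144167.
Payoff takes n = ⌈−ln(1 − rB₀/P)/ln(1+r)⌉ = ⌈21.943⌉ = 22 payments; the last is €698.71.
Total paid = 21·€741.00 + €698.71 = €16,259.71.
Total interest = total paid − principal = €16,259.71 − €13,854.00 = €2,405.71.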